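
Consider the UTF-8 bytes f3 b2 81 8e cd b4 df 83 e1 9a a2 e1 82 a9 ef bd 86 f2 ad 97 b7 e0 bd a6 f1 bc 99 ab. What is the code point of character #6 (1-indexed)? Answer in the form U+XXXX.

U+FF46

Offset 0: leading byte 0xF3 = 11110011 → 4-byte char #1 = F3 B2 81 8E.
Offset 4: leading byte 0xCD = 11001101 → 2-byte char #2 = CD B4.
Offset 6: leading byte 0xDF = 11011111 → 2-byte char #3 = DF 83.
Offset 8: leading byte 0xE1 = 11100001 → 3-byte char #4 = E1 9A A2.
Offset 11: leading byte 0xE1 = 11100001 → 3-byte char #5 = E1 82 A9.
Offset 14: leading byte 0xEF = 11101111 → 3-byte char #6 = EF BD 86.
Leading byte 0xEF = 11101111 matches 1110xxxx → 3-byte sequence.
Byte 1: 0xEF = 11101111, payload 1111 (4 bits).
Byte 2: 0xBD = 10111101 (10xxxxxx ✓), payload 111101.
Byte 3: 0x86 = 10000110 (10xxxxxx ✓), payload 000110.
Concatenate: 1111111101000110 = 0xFF46 (16 bits → U+FF46).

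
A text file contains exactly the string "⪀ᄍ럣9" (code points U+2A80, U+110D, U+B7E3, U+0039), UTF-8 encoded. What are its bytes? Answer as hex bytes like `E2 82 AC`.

E2 AA 80 E1 84 8D EB 9F A3 39

U+2A80: 3-byte form → E2 AA 80.
U+110D: 3-byte form → E1 84 8D.
U+B7E3: 3-byte form → EB 9F A3.
U+0039: 1-byte form → 39.
Concatenated (10 bytes): E2 AA 80 E1 84 8D EB 9F A3 39.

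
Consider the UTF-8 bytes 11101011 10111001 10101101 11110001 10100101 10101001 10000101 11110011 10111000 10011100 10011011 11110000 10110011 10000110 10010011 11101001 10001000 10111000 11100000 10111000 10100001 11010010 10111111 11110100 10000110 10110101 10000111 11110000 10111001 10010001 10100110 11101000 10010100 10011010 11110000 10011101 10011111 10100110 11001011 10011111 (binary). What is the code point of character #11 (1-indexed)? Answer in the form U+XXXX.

U+1D7E6

Offset 0: leading byte 0xEB = 11101011 → 3-byte char #1 = EB B9 AD.
Offset 3: leading byte 0xF1 = 11110001 → 4-byte char #2 = F1 A5 A9 85.
Offset 7: leading byte 0xF3 = 11110011 → 4-byte char #3 = F3 B8 9C 9B.
Offset 11: leading byte 0xF0 = 11110000 → 4-byte char #4 = F0 B3 86 93.
Offset 15: leading byte 0xE9 = 11101001 → 3-byte char #5 = E9 88 B8.
Offset 18: leading byte 0xE0 = 11100000 → 3-byte char #6 = E0 B8 A1.
Offset 21: leading byte 0xD2 = 11010010 → 2-byte char #7 = D2 BF.
Offset 23: leading byte 0xF4 = 11110100 → 4-byte char #8 = F4 86 B5 87.
Offset 27: leading byte 0xF0 = 11110000 → 4-byte char #9 = F0 B9 91 A6.
Offset 31: leading byte 0xE8 = 11101000 → 3-byte char #10 = E8 94 9A.
Offset 34: leading byte 0xF0 = 11110000 → 4-byte char #11 = F0 9D 9F A6.
Leading byte 0xF0 = 11110000 matches 11110xxx → 4-byte sequence.
Byte 1: 0xF0 = 11110000, payload 000 (3 bits).
Byte 2: 0x9D = 10011101 (10xxxxxx ✓), payload 011101.
Byte 3: 0x9F = 10011111 (10xxxxxx ✓), payload 011111.
Byte 4: 0xA6 = 10100110 (10xxxxxx ✓), payload 100110.
Concatenate: 000011101011111100110 = 0x1D7E6 (21 bits → U+1D7E6).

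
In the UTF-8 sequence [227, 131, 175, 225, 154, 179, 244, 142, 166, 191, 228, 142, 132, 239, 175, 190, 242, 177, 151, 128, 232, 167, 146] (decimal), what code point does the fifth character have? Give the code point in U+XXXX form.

Offset 0: leading byte 0xE3 = 11100011 → 3-byte char #1 = E3 83 AF.
Offset 3: leading byte 0xE1 = 11100001 → 3-byte char #2 = E1 9A B3.
Offset 6: leading byte 0xF4 = 11110100 → 4-byte char #3 = F4 8E A6 BF.
Offset 10: leading byte 0xE4 = 11100100 → 3-byte char #4 = E4 8E 84.
Offset 13: leading byte 0xEF = 11101111 → 3-byte char #5 = EF AF BE.
Leading byte 0xEF = 11101111 matches 1110xxxx → 3-byte sequence.
Byte 1: 0xEF = 11101111, payload 1111 (4 bits).
Byte 2: 0xAF = 10101111 (10xxxxxx ✓), payload 101111.
Byte 3: 0xBE = 10111110 (10xxxxxx ✓), payload 111110.
Concatenate: 1111101111111110 = 0xFBFE (16 bits → U+FBFE).

U+FBFE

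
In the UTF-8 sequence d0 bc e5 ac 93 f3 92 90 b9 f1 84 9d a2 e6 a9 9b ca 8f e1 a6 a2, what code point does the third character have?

U+D2439

Offset 0: leading byte 0xD0 = 11010000 → 2-byte char #1 = D0 BC.
Offset 2: leading byte 0xE5 = 11100101 → 3-byte char #2 = E5 AC 93.
Offset 5: leading byte 0xF3 = 11110011 → 4-byte char #3 = F3 92 90 B9.
Leading byte 0xF3 = 11110011 matches 11110xxx → 4-byte sequence.
Byte 1: 0xF3 = 11110011, payload 011 (3 bits).
Byte 2: 0x92 = 10010010 (10xxxxxx ✓), payload 010010.
Byte 3: 0x90 = 10010000 (10xxxxxx ✓), payload 010000.
Byte 4: 0xB9 = 10111001 (10xxxxxx ✓), payload 111001.
Concatenate: 011010010010000111001 = 0xD2439 (21 bits → U+D2439).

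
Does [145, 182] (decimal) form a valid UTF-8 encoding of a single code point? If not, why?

Byte 0x91 = 10010001 has the form 10xxxxxx — a continuation byte — but there is no preceding leading byte.

invalid (continuation byte with no leading byte)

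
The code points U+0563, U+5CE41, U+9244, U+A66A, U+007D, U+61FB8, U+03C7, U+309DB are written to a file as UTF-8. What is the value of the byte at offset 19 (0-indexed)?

0xF0

U+0563 → 2-byte form D5 A3 at offsets 0–1.
U+5CE41 → 4-byte form F1 9C B9 81 at offsets 2–5.
U+9244 → 3-byte form E9 89 84 at offsets 6–8.
U+A66A → 3-byte form EA 99 AA at offsets 9–11.
U+007D → 1-byte form 7D at offsets 12–12.
U+61FB8 → 4-byte form F1 A1 BE B8 at offsets 13–16.
U+03C7 → 2-byte form CF 87 at offsets 17–18.
U+309DB → 4-byte form F0 B0 A7 9B at offsets 19–22.
Offset 19 falls in char 8's range; it's byte 1 of F0 B0 A7 9B = 0xF0.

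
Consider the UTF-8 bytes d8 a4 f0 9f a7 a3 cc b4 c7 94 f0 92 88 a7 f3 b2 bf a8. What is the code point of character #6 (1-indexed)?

U+F2FE8

Offset 0: leading byte 0xD8 = 11011000 → 2-byte char #1 = D8 A4.
Offset 2: leading byte 0xF0 = 11110000 → 4-byte char #2 = F0 9F A7 A3.
Offset 6: leading byte 0xCC = 11001100 → 2-byte char #3 = CC B4.
Offset 8: leading byte 0xC7 = 11000111 → 2-byte char #4 = C7 94.
Offset 10: leading byte 0xF0 = 11110000 → 4-byte char #5 = F0 92 88 A7.
Offset 14: leading byte 0xF3 = 11110011 → 4-byte char #6 = F3 B2 BF A8.
Leading byte 0xF3 = 11110011 matches 11110xxx → 4-byte sequence.
Byte 1: 0xF3 = 11110011, payload 011 (3 bits).
Byte 2: 0xB2 = 10110010 (10xxxxxx ✓), payload 110010.
Byte 3: 0xBF = 10111111 (10xxxxxx ✓), payload 111111.
Byte 4: 0xA8 = 10101000 (10xxxxxx ✓), payload 101000.
Concatenate: 011110010111111101000 = 0xF2FE8 (21 bits → U+F2FE8).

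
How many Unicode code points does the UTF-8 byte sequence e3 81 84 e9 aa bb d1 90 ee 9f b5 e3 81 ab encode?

Byte at offset 0: 0xE3 = 11100011 → 3-byte char (#1). Advance 3.
Byte at offset 3: 0xE9 = 11101001 → 3-byte char (#2). Advance 3.
Byte at offset 6: 0xD1 = 11010001 → 2-byte char (#3). Advance 2.
Byte at offset 8: 0xEE = 11101110 → 3-byte char (#4). Advance 3.
Byte at offset 11: 0xE3 = 11100011 → 3-byte char (#5). Advance 3.
Reached end at offset 14 after 5 code points.

5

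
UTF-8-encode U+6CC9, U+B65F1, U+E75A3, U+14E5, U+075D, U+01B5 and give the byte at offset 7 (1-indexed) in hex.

1-indexed offset 7 is 0-indexed offset 6.
U+6CC9 → 3-byte form E6 B3 89 at offsets 0–2.
U+B65F1 → 4-byte form F2 B6 97 B1 at offsets 3–6.
Offset 6 falls in char 2's range; it's byte 4 of F2 B6 97 B1 = 0xB1.

0xB1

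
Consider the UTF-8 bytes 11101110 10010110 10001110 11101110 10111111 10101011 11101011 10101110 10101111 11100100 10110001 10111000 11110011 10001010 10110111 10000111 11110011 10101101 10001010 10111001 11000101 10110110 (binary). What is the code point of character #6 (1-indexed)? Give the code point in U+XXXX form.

Offset 0: leading byte 0xEE = 11101110 → 3-byte char #1 = EE 96 8E.
Offset 3: leading byte 0xEE = 11101110 → 3-byte char #2 = EE BF AB.
Offset 6: leading byte 0xEB = 11101011 → 3-byte char #3 = EB AE AF.
Offset 9: leading byte 0xE4 = 11100100 → 3-byte char #4 = E4 B1 B8.
Offset 12: leading byte 0xF3 = 11110011 → 4-byte char #5 = F3 8A B7 87.
Offset 16: leading byte 0xF3 = 11110011 → 4-byte char #6 = F3 AD 8A B9.
Leading byte 0xF3 = 11110011 matches 11110xxx → 4-byte sequence.
Byte 1: 0xF3 = 11110011, payload 011 (3 bits).
Byte 2: 0xAD = 10101101 (10xxxxxx ✓), payload 101101.
Byte 3: 0x8A = 10001010 (10xxxxxx ✓), payload 001010.
Byte 4: 0xB9 = 10111001 (10xxxxxx ✓), payload 111001.
Concatenate: 011101101001010111001 = 0xED2B9 (21 bits → U+ED2B9).

U+ED2B9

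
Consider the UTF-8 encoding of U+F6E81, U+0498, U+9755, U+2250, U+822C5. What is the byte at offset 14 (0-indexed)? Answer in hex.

U+F6E81 → 4-byte form F3 B6 BA 81 at offsets 0–3.
U+0498 → 2-byte form D2 98 at offsets 4–5.
U+9755 → 3-byte form E9 9D 95 at offsets 6–8.
U+2250 → 3-byte form E2 89 90 at offsets 9–11.
U+822C5 → 4-byte form F2 82 8B 85 at offsets 12–15.
Offset 14 falls in char 5's range; it's byte 3 of F2 82 8B 85 = 0x8B.

0x8B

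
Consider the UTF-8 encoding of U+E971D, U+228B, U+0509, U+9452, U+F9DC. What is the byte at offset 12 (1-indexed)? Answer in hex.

0x92

1-indexed offset 12 is 0-indexed offset 11.
U+E971D → 4-byte form F3 A9 9C 9D at offsets 0–3.
U+228B → 3-byte form E2 8A 8B at offsets 4–6.
U+0509 → 2-byte form D4 89 at offsets 7–8.
U+9452 → 3-byte form E9 91 92 at offsets 9–11.
Offset 11 falls in char 4's range; it's byte 3 of E9 91 92 = 0x92.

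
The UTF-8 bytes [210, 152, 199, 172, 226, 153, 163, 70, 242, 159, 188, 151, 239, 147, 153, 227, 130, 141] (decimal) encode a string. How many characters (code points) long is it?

7

Byte at offset 0: 0xD2 = 11010010 → 2-byte char (#1). Advance 2.
Byte at offset 2: 0xC7 = 11000111 → 2-byte char (#2). Advance 2.
Byte at offset 4: 0xE2 = 11100010 → 3-byte char (#3). Advance 3.
Byte at offset 7: 0x46 = 01000110 → 1-byte char (#4). Advance 1.
Byte at offset 8: 0xF2 = 11110010 → 4-byte char (#5). Advance 4.
Byte at offset 12: 0xEF = 11101111 → 3-byte char (#6). Advance 3.
Byte at offset 15: 0xE3 = 11100011 → 3-byte char (#7). Advance 3.
Reached end at offset 18 after 7 code points.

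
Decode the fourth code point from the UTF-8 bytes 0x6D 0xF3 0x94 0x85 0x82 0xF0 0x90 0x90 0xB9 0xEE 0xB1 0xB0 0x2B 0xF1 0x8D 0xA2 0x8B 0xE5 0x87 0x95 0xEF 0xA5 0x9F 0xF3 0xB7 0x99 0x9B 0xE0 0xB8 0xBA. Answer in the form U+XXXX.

U+EC70

Offset 0: leading byte 0x6D = 01101101 → 1-byte char #1 = 6D.
Offset 1: leading byte 0xF3 = 11110011 → 4-byte char #2 = F3 94 85 82.
Offset 5: leading byte 0xF0 = 11110000 → 4-byte char #3 = F0 90 90 B9.
Offset 9: leading byte 0xEE = 11101110 → 3-byte char #4 = EE B1 B0.
Leading byte 0xEE = 11101110 matches 1110xxxx → 3-byte sequence.
Byte 1: 0xEE = 11101110, payload 1110 (4 bits).
Byte 2: 0xB1 = 10110001 (10xxxxxx ✓), payload 110001.
Byte 3: 0xB0 = 10110000 (10xxxxxx ✓), payload 110000.
Concatenate: 1110110001110000 = 0xEC70 (16 bits → U+EC70).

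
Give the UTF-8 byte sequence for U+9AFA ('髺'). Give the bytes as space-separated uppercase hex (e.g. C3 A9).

E9 AB BA

U+9AFA = 0x9AFA = 39674 decimal. In range U+0800–U+FFFF → 3-byte form: 1110xxxx 10xxxxxx 10xxxxxx.
Binary (16 bits): 1001101011111010.
Split 4+6+6: 1001 | 101011 | 111010.
Byte 1: 11101001 = 0xE9.
Byte 2: 10101011 = 0xAB.
Byte 3: 10111010 = 0xBA.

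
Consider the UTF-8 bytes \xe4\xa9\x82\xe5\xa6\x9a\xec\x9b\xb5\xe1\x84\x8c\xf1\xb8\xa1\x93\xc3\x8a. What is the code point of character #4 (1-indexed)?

U+110C

Offset 0: leading byte 0xE4 = 11100100 → 3-byte char #1 = E4 A9 82.
Offset 3: leading byte 0xE5 = 11100101 → 3-byte char #2 = E5 A6 9A.
Offset 6: leading byte 0xEC = 11101100 → 3-byte char #3 = EC 9B B5.
Offset 9: leading byte 0xE1 = 11100001 → 3-byte char #4 = E1 84 8C.
Leading byte 0xE1 = 11100001 matches 1110xxxx → 3-byte sequence.
Byte 1: 0xE1 = 11100001, payload 0001 (4 bits).
Byte 2: 0x84 = 10000100 (10xxxxxx ✓), payload 000100.
Byte 3: 0x8C = 10001100 (10xxxxxx ✓), payload 001100.
Concatenate: 0001000100001100 = 0x110C (16 bits → U+110C).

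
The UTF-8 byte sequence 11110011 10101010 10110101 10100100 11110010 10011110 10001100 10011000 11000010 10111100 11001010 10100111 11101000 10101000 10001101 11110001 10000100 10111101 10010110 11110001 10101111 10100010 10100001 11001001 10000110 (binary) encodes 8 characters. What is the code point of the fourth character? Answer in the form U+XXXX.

U+02A7

Offset 0: leading byte 0xF3 = 11110011 → 4-byte char #1 = F3 AA B5 A4.
Offset 4: leading byte 0xF2 = 11110010 → 4-byte char #2 = F2 9E 8C 98.
Offset 8: leading byte 0xC2 = 11000010 → 2-byte char #3 = C2 BC.
Offset 10: leading byte 0xCA = 11001010 → 2-byte char #4 = CA A7.
Leading byte 0xCA = 11001010 matches 110xxxxx → 2-byte sequence.
Byte 1: 0xCA = 11001010, payload 01010 (5 bits).
Byte 2: 0xA7 = 10100111 (10xxxxxx ✓), payload 100111.
Concatenate: 01010100111 = 0x2A7 (11 bits → U+02A7).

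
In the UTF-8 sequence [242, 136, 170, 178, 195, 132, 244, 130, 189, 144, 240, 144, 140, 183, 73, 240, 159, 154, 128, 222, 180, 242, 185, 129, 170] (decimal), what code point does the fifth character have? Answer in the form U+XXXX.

Offset 0: leading byte 0xF2 = 11110010 → 4-byte char #1 = F2 88 AA B2.
Offset 4: leading byte 0xC3 = 11000011 → 2-byte char #2 = C3 84.
Offset 6: leading byte 0xF4 = 11110100 → 4-byte char #3 = F4 82 BD 90.
Offset 10: leading byte 0xF0 = 11110000 → 4-byte char #4 = F0 90 8C B7.
Offset 14: leading byte 0x49 = 01001001 → 1-byte char #5 = 49.
Leading byte 0x49 = 01001001 matches 0xxxxxxx → 1-byte sequence.
Byte 1: 0x49 = 01001001, payload 1001001 (7 bits).
Concatenate: 1001001 = 0x49 (7 bits → U+0049).

U+0049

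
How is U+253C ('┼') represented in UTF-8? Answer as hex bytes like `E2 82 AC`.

U+253C = 0x253C = 9532 decimal. In range U+0800–U+FFFF → 3-byte form: 1110xxxx 10xxxxxx 10xxxxxx.
Binary (16 bits): 0010010100111100.
Split 4+6+6: 0010 | 010100 | 111100.
Byte 1: 11100010 = 0xE2.
Byte 2: 10010100 = 0x94.
Byte 3: 10111100 = 0xBC.

E2 94 BC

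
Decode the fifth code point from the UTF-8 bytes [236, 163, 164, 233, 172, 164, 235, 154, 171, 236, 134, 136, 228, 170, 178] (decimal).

Offset 0: leading byte 0xEC = 11101100 → 3-byte char #1 = EC A3 A4.
Offset 3: leading byte 0xE9 = 11101001 → 3-byte char #2 = E9 AC A4.
Offset 6: leading byte 0xEB = 11101011 → 3-byte char #3 = EB 9A AB.
Offset 9: leading byte 0xEC = 11101100 → 3-byte char #4 = EC 86 88.
Offset 12: leading byte 0xE4 = 11100100 → 3-byte char #5 = E4 AA B2.
Leading byte 0xE4 = 11100100 matches 1110xxxx → 3-byte sequence.
Byte 1: 0xE4 = 11100100, payload 0100 (4 bits).
Byte 2: 0xAA = 10101010 (10xxxxxx ✓), payload 101010.
Byte 3: 0xB2 = 10110010 (10xxxxxx ✓), payload 110010.
Concatenate: 0100101010110010 = 0x4AB2 (16 bits → U+4AB2).

U+4AB2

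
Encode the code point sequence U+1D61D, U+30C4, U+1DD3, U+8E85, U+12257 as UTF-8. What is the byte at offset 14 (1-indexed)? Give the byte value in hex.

1-indexed offset 14 is 0-indexed offset 13.
U+1D61D → 4-byte form F0 9D 98 9D at offsets 0–3.
U+30C4 → 3-byte form E3 83 84 at offsets 4–6.
U+1DD3 → 3-byte form E1 B7 93 at offsets 7–9.
U+8E85 → 3-byte form E8 BA 85 at offsets 10–12.
U+12257 → 4-byte form F0 92 89 97 at offsets 13–16.
Offset 13 falls in char 5's range; it's byte 1 of F0 92 89 97 = 0xF0.

0xF0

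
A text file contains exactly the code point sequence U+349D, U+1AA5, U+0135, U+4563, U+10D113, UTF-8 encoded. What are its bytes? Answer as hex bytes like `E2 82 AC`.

U+349D: 3-byte form → E3 92 9D.
U+1AA5: 3-byte form → E1 AA A5.
U+0135: 2-byte form → C4 B5.
U+4563: 3-byte form → E4 95 A3.
U+10D113: 4-byte form → F4 8D 84 93.
Concatenated (15 bytes): E3 92 9D E1 AA A5 C4 B5 E4 95 A3 F4 8D 84 93.

E3 92 9D E1 AA A5 C4 B5 E4 95 A3 F4 8D 84 93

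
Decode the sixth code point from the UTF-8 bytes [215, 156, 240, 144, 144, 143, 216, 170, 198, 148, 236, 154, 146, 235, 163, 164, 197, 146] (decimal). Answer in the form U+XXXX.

U+B8E4

Offset 0: leading byte 0xD7 = 11010111 → 2-byte char #1 = D7 9C.
Offset 2: leading byte 0xF0 = 11110000 → 4-byte char #2 = F0 90 90 8F.
Offset 6: leading byte 0xD8 = 11011000 → 2-byte char #3 = D8 AA.
Offset 8: leading byte 0xC6 = 11000110 → 2-byte char #4 = C6 94.
Offset 10: leading byte 0xEC = 11101100 → 3-byte char #5 = EC 9A 92.
Offset 13: leading byte 0xEB = 11101011 → 3-byte char #6 = EB A3 A4.
Leading byte 0xEB = 11101011 matches 1110xxxx → 3-byte sequence.
Byte 1: 0xEB = 11101011, payload 1011 (4 bits).
Byte 2: 0xA3 = 10100011 (10xxxxxx ✓), payload 100011.
Byte 3: 0xA4 = 10100100 (10xxxxxx ✓), payload 100100.
Concatenate: 1011100011100100 = 0xB8E4 (16 bits → U+B8E4).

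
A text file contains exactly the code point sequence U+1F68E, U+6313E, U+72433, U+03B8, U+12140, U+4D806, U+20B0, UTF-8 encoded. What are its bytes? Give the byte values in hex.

U+1F68E: 4-byte form → F0 9F 9A 8E.
U+6313E: 4-byte form → F1 A3 84 BE.
U+72433: 4-byte form → F1 B2 90 B3.
U+03B8: 2-byte form → CE B8.
U+12140: 4-byte form → F0 92 85 80.
U+4D806: 4-byte form → F1 8D A0 86.
U+20B0: 3-byte form → E2 82 B0.
Concatenated (25 bytes): F0 9F 9A 8E F1 A3 84 BE F1 B2 90 B3 CE B8 F0 92 85 80 F1 8D A0 86 E2 82 B0.

F0 9F 9A 8E F1 A3 84 BE F1 B2 90 B3 CE B8 F0 92 85 80 F1 8D A0 86 E2 82 B0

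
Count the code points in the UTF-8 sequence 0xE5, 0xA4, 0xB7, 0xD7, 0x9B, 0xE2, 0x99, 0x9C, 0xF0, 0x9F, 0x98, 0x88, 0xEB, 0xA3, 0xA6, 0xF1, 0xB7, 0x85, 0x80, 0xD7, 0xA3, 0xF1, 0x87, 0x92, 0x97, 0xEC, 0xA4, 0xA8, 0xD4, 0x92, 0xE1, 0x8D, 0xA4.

11

Byte at offset 0: 0xE5 = 11100101 → 3-byte char (#1). Advance 3.
Byte at offset 3: 0xD7 = 11010111 → 2-byte char (#2). Advance 2.
Byte at offset 5: 0xE2 = 11100010 → 3-byte char (#3). Advance 3.
Byte at offset 8: 0xF0 = 11110000 → 4-byte char (#4). Advance 4.
Byte at offset 12: 0xEB = 11101011 → 3-byte char (#5). Advance 3.
Byte at offset 15: 0xF1 = 11110001 → 4-byte char (#6). Advance 4.
Byte at offset 19: 0xD7 = 11010111 → 2-byte char (#7). Advance 2.
Byte at offset 21: 0xF1 = 11110001 → 4-byte char (#8). Advance 4.
Byte at offset 25: 0xEC = 11101100 → 3-byte char (#9). Advance 3.
Byte at offset 28: 0xD4 = 11010100 → 2-byte char (#10). Advance 2.
Byte at offset 30: 0xE1 = 11100001 → 3-byte char (#11). Advance 3.
Reached end at offset 33 after 11 code points.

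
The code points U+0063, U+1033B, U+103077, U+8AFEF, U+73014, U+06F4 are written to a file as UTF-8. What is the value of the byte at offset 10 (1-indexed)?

1-indexed offset 10 is 0-indexed offset 9.
U+0063 → 1-byte form 63 at offsets 0–0.
U+1033B → 4-byte form F0 90 8C BB at offsets 1–4.
U+103077 → 4-byte form F4 83 81 B7 at offsets 5–8.
U+8AFEF → 4-byte form F2 8A BF AF at offsets 9–12.
Offset 9 falls in char 4's range; it's byte 1 of F2 8A BF AF = 0xF2.

0xF2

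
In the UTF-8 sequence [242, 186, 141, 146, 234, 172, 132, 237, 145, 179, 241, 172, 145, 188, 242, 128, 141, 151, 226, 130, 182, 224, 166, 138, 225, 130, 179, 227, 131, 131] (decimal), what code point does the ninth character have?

Offset 0: leading byte 0xF2 = 11110010 → 4-byte char #1 = F2 BA 8D 92.
Offset 4: leading byte 0xEA = 11101010 → 3-byte char #2 = EA AC 84.
Offset 7: leading byte 0xED = 11101101 → 3-byte char #3 = ED 91 B3.
Offset 10: leading byte 0xF1 = 11110001 → 4-byte char #4 = F1 AC 91 BC.
Offset 14: leading byte 0xF2 = 11110010 → 4-byte char #5 = F2 80 8D 97.
Offset 18: leading byte 0xE2 = 11100010 → 3-byte char #6 = E2 82 B6.
Offset 21: leading byte 0xE0 = 11100000 → 3-byte char #7 = E0 A6 8A.
Offset 24: leading byte 0xE1 = 11100001 → 3-byte char #8 = E1 82 B3.
Offset 27: leading byte 0xE3 = 11100011 → 3-byte char #9 = E3 83 83.
Leading byte 0xE3 = 11100011 matches 1110xxxx → 3-byte sequence.
Byte 1: 0xE3 = 11100011, payload 0011 (4 bits).
Byte 2: 0x83 = 10000011 (10xxxxxx ✓), payload 000011.
Byte 3: 0x83 = 10000011 (10xxxxxx ✓), payload 000011.
Concatenate: 0011000011000011 = 0x30C3 (16 bits → U+30C3).

U+30C3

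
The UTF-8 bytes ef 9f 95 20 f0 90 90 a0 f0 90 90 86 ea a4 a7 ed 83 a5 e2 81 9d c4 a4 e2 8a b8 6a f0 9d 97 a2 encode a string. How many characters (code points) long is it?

11

Byte at offset 0: 0xEF = 11101111 → 3-byte char (#1). Advance 3.
Byte at offset 3: 0x20 = 00100000 → 1-byte char (#2). Advance 1.
Byte at offset 4: 0xF0 = 11110000 → 4-byte char (#3). Advance 4.
Byte at offset 8: 0xF0 = 11110000 → 4-byte char (#4). Advance 4.
Byte at offset 12: 0xEA = 11101010 → 3-byte char (#5). Advance 3.
Byte at offset 15: 0xED = 11101101 → 3-byte char (#6). Advance 3.
Byte at offset 18: 0xE2 = 11100010 → 3-byte char (#7). Advance 3.
Byte at offset 21: 0xC4 = 11000100 → 2-byte char (#8). Advance 2.
Byte at offset 23: 0xE2 = 11100010 → 3-byte char (#9). Advance 3.
Byte at offset 26: 0x6A = 01101010 → 1-byte char (#10). Advance 1.
Byte at offset 27: 0xF0 = 11110000 → 4-byte char (#11). Advance 4.
Reached end at offset 31 after 11 code points.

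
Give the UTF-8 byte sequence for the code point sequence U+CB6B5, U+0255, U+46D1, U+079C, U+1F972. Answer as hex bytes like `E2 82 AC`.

F3 8B 9A B5 C9 95 E4 9B 91 DE 9C F0 9F A5 B2

U+CB6B5: 4-byte form → F3 8B 9A B5.
U+0255: 2-byte form → C9 95.
U+46D1: 3-byte form → E4 9B 91.
U+079C: 2-byte form → DE 9C.
U+1F972: 4-byte form → F0 9F A5 B2.
Concatenated (15 bytes): F3 8B 9A B5 C9 95 E4 9B 91 DE 9C F0 9F A5 B2.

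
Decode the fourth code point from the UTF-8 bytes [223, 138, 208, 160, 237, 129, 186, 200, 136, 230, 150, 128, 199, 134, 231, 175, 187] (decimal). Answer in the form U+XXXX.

Offset 0: leading byte 0xDF = 11011111 → 2-byte char #1 = DF 8A.
Offset 2: leading byte 0xD0 = 11010000 → 2-byte char #2 = D0 A0.
Offset 4: leading byte 0xED = 11101101 → 3-byte char #3 = ED 81 BA.
Offset 7: leading byte 0xC8 = 11001000 → 2-byte char #4 = C8 88.
Leading byte 0xC8 = 11001000 matches 110xxxxx → 2-byte sequence.
Byte 1: 0xC8 = 11001000, payload 01000 (5 bits).
Byte 2: 0x88 = 10001000 (10xxxxxx ✓), payload 001000.
Concatenate: 01000001000 = 0x208 (11 bits → U+0208).

U+0208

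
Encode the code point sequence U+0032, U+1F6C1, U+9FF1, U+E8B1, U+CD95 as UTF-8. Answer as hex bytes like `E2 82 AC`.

32 F0 9F 9B 81 E9 BF B1 EE A2 B1 EC B6 95

U+0032: 1-byte form → 32.
U+1F6C1: 4-byte form → F0 9F 9B 81.
U+9FF1: 3-byte form → E9 BF B1.
U+E8B1: 3-byte form → EE A2 B1.
U+CD95: 3-byte form → EC B6 95.
Concatenated (14 bytes): 32 F0 9F 9B 81 E9 BF B1 EE A2 B1 EC B6 95.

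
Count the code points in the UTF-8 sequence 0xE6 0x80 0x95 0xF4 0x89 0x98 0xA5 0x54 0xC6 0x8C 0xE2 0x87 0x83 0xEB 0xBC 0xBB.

Byte at offset 0: 0xE6 = 11100110 → 3-byte char (#1). Advance 3.
Byte at offset 3: 0xF4 = 11110100 → 4-byte char (#2). Advance 4.
Byte at offset 7: 0x54 = 01010100 → 1-byte char (#3). Advance 1.
Byte at offset 8: 0xC6 = 11000110 → 2-byte char (#4). Advance 2.
Byte at offset 10: 0xE2 = 11100010 → 3-byte char (#5). Advance 3.
Byte at offset 13: 0xEB = 11101011 → 3-byte char (#6). Advance 3.
Reached end at offset 16 after 6 code points.

6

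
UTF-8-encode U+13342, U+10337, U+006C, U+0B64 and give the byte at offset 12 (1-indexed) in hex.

1-indexed offset 12 is 0-indexed offset 11.
U+13342 → 4-byte form F0 93 8D 82 at offsets 0–3.
U+10337 → 4-byte form F0 90 8C B7 at offsets 4–7.
U+006C → 1-byte form 6C at offsets 8–8.
U+0B64 → 3-byte form E0 AD A4 at offsets 9–11.
Offset 11 falls in char 4's range; it's byte 3 of E0 AD A4 = 0xA4.

0xA4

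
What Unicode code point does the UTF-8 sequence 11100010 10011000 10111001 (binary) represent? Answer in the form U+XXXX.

U+2639

Leading byte 0xE2 = 11100010 matches 1110xxxx → 3-byte sequence.
Byte 1: 0xE2 = 11100010, payload 0010 (4 bits).
Byte 2: 0x98 = 10011000 (10xxxxxx ✓), payload 011000.
Byte 3: 0xB9 = 10111001 (10xxxxxx ✓), payload 111001.
Concatenate: 0010011000111001 = 0x2639 (16 bits → U+2639).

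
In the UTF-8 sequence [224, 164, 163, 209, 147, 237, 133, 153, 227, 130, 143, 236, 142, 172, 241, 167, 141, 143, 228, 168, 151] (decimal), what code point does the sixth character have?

Offset 0: leading byte 0xE0 = 11100000 → 3-byte char #1 = E0 A4 A3.
Offset 3: leading byte 0xD1 = 11010001 → 2-byte char #2 = D1 93.
Offset 5: leading byte 0xED = 11101101 → 3-byte char #3 = ED 85 99.
Offset 8: leading byte 0xE3 = 11100011 → 3-byte char #4 = E3 82 8F.
Offset 11: leading byte 0xEC = 11101100 → 3-byte char #5 = EC 8E AC.
Offset 14: leading byte 0xF1 = 11110001 → 4-byte char #6 = F1 A7 8D 8F.
Leading byte 0xF1 = 11110001 matches 11110xxx → 4-byte sequence.
Byte 1: 0xF1 = 11110001, payload 001 (3 bits).
Byte 2: 0xA7 = 10100111 (10xxxxxx ✓), payload 100111.
Byte 3: 0x8D = 10001101 (10xxxxxx ✓), payload 001101.
Byte 4: 0x8F = 10001111 (10xxxxxx ✓), payload 001111.
Concatenate: 001100111001101001111 = 0x6734F (21 bits → U+6734F).

U+6734F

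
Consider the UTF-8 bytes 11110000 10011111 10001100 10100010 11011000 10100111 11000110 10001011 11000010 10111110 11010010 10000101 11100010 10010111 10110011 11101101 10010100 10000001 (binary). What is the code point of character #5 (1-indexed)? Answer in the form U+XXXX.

Offset 0: leading byte 0xF0 = 11110000 → 4-byte char #1 = F0 9F 8C A2.
Offset 4: leading byte 0xD8 = 11011000 → 2-byte char #2 = D8 A7.
Offset 6: leading byte 0xC6 = 11000110 → 2-byte char #3 = C6 8B.
Offset 8: leading byte 0xC2 = 11000010 → 2-byte char #4 = C2 BE.
Offset 10: leading byte 0xD2 = 11010010 → 2-byte char #5 = D2 85.
Leading byte 0xD2 = 11010010 matches 110xxxxx → 2-byte sequence.
Byte 1: 0xD2 = 11010010, payload 10010 (5 bits).
Byte 2: 0x85 = 10000101 (10xxxxxx ✓), payload 000101.
Concatenate: 10010000101 = 0x485 (11 bits → U+0485).

U+0485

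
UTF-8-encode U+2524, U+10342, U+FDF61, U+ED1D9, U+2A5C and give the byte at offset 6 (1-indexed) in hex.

1-indexed offset 6 is 0-indexed offset 5.
U+2524 → 3-byte form E2 94 A4 at offsets 0–2.
U+10342 → 4-byte form F0 90 8D 82 at offsets 3–6.
Offset 5 falls in char 2's range; it's byte 3 of F0 90 8D 82 = 0x8D.

0x8D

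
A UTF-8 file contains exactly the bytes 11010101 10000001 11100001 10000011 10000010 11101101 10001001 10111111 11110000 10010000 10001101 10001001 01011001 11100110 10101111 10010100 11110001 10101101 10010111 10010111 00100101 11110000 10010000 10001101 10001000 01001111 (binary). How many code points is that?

Byte at offset 0: 0xD5 = 11010101 → 2-byte char (#1). Advance 2.
Byte at offset 2: 0xE1 = 11100001 → 3-byte char (#2). Advance 3.
Byte at offset 5: 0xED = 11101101 → 3-byte char (#3). Advance 3.
Byte at offset 8: 0xF0 = 11110000 → 4-byte char (#4). Advance 4.
Byte at offset 12: 0x59 = 01011001 → 1-byte char (#5). Advance 1.
Byte at offset 13: 0xE6 = 11100110 → 3-byte char (#6). Advance 3.
Byte at offset 16: 0xF1 = 11110001 → 4-byte char (#7). Advance 4.
Byte at offset 20: 0x25 = 00100101 → 1-byte char (#8). Advance 1.
Byte at offset 21: 0xF0 = 11110000 → 4-byte char (#9). Advance 4.
Byte at offset 25: 0x4F = 01001111 → 1-byte char (#10). Advance 1.
Reached end at offset 26 after 10 code points.

10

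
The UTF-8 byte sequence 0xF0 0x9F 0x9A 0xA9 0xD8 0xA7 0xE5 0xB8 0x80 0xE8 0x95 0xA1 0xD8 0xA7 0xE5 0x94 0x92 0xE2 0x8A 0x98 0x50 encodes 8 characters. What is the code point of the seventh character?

U+2298

Offset 0: leading byte 0xF0 = 11110000 → 4-byte char #1 = F0 9F 9A A9.
Offset 4: leading byte 0xD8 = 11011000 → 2-byte char #2 = D8 A7.
Offset 6: leading byte 0xE5 = 11100101 → 3-byte char #3 = E5 B8 80.
Offset 9: leading byte 0xE8 = 11101000 → 3-byte char #4 = E8 95 A1.
Offset 12: leading byte 0xD8 = 11011000 → 2-byte char #5 = D8 A7.
Offset 14: leading byte 0xE5 = 11100101 → 3-byte char #6 = E5 94 92.
Offset 17: leading byte 0xE2 = 11100010 → 3-byte char #7 = E2 8A 98.
Leading byte 0xE2 = 11100010 matches 1110xxxx → 3-byte sequence.
Byte 1: 0xE2 = 11100010, payload 0010 (4 bits).
Byte 2: 0x8A = 10001010 (10xxxxxx ✓), payload 001010.
Byte 3: 0x98 = 10011000 (10xxxxxx ✓), payload 011000.
Concatenate: 0010001010011000 = 0x2298 (16 bits → U+2298).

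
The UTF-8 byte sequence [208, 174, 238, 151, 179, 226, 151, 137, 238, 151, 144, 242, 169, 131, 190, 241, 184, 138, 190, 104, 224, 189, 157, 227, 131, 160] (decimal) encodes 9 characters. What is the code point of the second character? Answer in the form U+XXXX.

U+E5F3

Offset 0: leading byte 0xD0 = 11010000 → 2-byte char #1 = D0 AE.
Offset 2: leading byte 0xEE = 11101110 → 3-byte char #2 = EE 97 B3.
Leading byte 0xEE = 11101110 matches 1110xxxx → 3-byte sequence.
Byte 1: 0xEE = 11101110, payload 1110 (4 bits).
Byte 2: 0x97 = 10010111 (10xxxxxx ✓), payload 010111.
Byte 3: 0xB3 = 10110011 (10xxxxxx ✓), payload 110011.
Concatenate: 1110010111110011 = 0xE5F3 (16 bits → U+E5F3).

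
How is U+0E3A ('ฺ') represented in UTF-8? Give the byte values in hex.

E0 B8 BA

U+0E3A = 0xE3A = 3642 decimal. In range U+0800–U+FFFF → 3-byte form: 1110xxxx 10xxxxxx 10xxxxxx.
Binary (16 bits): 0000111000111010.
Split 4+6+6: 0000 | 111000 | 111010.
Byte 1: 11100000 = 0xE0.
Byte 2: 10111000 = 0xB8.
Byte 3: 10111010 = 0xBA.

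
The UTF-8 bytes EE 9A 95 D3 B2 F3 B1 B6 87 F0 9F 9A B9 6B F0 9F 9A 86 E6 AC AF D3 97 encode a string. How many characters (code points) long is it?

Byte at offset 0: 0xEE = 11101110 → 3-byte char (#1). Advance 3.
Byte at offset 3: 0xD3 = 11010011 → 2-byte char (#2). Advance 2.
Byte at offset 5: 0xF3 = 11110011 → 4-byte char (#3). Advance 4.
Byte at offset 9: 0xF0 = 11110000 → 4-byte char (#4). Advance 4.
Byte at offset 13: 0x6B = 01101011 → 1-byte char (#5). Advance 1.
Byte at offset 14: 0xF0 = 11110000 → 4-byte char (#6). Advance 4.
Byte at offset 18: 0xE6 = 11100110 → 3-byte char (#7). Advance 3.
Byte at offset 21: 0xD3 = 11010011 → 2-byte char (#8). Advance 2.
Reached end at offset 23 after 8 code points.

8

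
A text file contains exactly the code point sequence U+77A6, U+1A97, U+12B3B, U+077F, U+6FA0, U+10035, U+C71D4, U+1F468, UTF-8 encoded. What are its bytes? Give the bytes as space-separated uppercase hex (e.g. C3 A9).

U+77A6: 3-byte form → E7 9E A6.
U+1A97: 3-byte form → E1 AA 97.
U+12B3B: 4-byte form → F0 92 AC BB.
U+077F: 2-byte form → DD BF.
U+6FA0: 3-byte form → E6 BE A0.
U+10035: 4-byte form → F0 90 80 B5.
U+C71D4: 4-byte form → F3 87 87 94.
U+1F468: 4-byte form → F0 9F 91 A8.
Concatenated (27 bytes): E7 9E A6 E1 AA 97 F0 92 AC BB DD BF E6 BE A0 F0 90 80 B5 F3 87 87 94 F0 9F 91 A8.

E7 9E A6 E1 AA 97 F0 92 AC BB DD BF E6 BE A0 F0 90 80 B5 F3 87 87 94 F0 9F 91 A8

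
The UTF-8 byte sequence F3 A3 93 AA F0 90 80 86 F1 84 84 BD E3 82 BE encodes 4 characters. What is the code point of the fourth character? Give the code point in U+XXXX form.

U+30BE

Offset 0: leading byte 0xF3 = 11110011 → 4-byte char #1 = F3 A3 93 AA.
Offset 4: leading byte 0xF0 = 11110000 → 4-byte char #2 = F0 90 80 86.
Offset 8: leading byte 0xF1 = 11110001 → 4-byte char #3 = F1 84 84 BD.
Offset 12: leading byte 0xE3 = 11100011 → 3-byte char #4 = E3 82 BE.
Leading byte 0xE3 = 11100011 matches 1110xxxx → 3-byte sequence.
Byte 1: 0xE3 = 11100011, payload 0011 (4 bits).
Byte 2: 0x82 = 10000010 (10xxxxxx ✓), payload 000010.
Byte 3: 0xBE = 10111110 (10xxxxxx ✓), payload 111110.
Concatenate: 0011000010111110 = 0x30BE (16 bits → U+30BE).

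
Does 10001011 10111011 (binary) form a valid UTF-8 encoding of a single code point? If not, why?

Byte 0x8B = 10001011 has the form 10xxxxxx — a continuation byte — but there is no preceding leading byte.

invalid (continuation byte with no leading byte)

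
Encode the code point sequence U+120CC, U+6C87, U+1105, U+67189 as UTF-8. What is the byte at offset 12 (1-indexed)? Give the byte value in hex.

1-indexed offset 12 is 0-indexed offset 11.
U+120CC → 4-byte form F0 92 83 8C at offsets 0–3.
U+6C87 → 3-byte form E6 B2 87 at offsets 4–6.
U+1105 → 3-byte form E1 84 85 at offsets 7–9.
U+67189 → 4-byte form F1 A7 86 89 at offsets 10–13.
Offset 11 falls in char 4's range; it's byte 2 of F1 A7 86 89 = 0xA7.

0xA7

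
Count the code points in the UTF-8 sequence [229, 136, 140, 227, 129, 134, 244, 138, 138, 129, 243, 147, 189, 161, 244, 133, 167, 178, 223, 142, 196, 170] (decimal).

Byte at offset 0: 0xE5 = 11100101 → 3-byte char (#1). Advance 3.
Byte at offset 3: 0xE3 = 11100011 → 3-byte char (#2). Advance 3.
Byte at offset 6: 0xF4 = 11110100 → 4-byte char (#3). Advance 4.
Byte at offset 10: 0xF3 = 11110011 → 4-byte char (#4). Advance 4.
Byte at offset 14: 0xF4 = 11110100 → 4-byte char (#5). Advance 4.
Byte at offset 18: 0xDF = 11011111 → 2-byte char (#6). Advance 2.
Byte at offset 20: 0xC4 = 11000100 → 2-byte char (#7). Advance 2.
Reached end at offset 22 after 7 code points.

7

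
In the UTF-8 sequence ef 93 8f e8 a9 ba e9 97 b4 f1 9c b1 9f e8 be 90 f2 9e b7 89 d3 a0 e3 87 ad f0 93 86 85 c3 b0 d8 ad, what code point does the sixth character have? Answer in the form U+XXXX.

U+9EDC9

Offset 0: leading byte 0xEF = 11101111 → 3-byte char #1 = EF 93 8F.
Offset 3: leading byte 0xE8 = 11101000 → 3-byte char #2 = E8 A9 BA.
Offset 6: leading byte 0xE9 = 11101001 → 3-byte char #3 = E9 97 B4.
Offset 9: leading byte 0xF1 = 11110001 → 4-byte char #4 = F1 9C B1 9F.
Offset 13: leading byte 0xE8 = 11101000 → 3-byte char #5 = E8 BE 90.
Offset 16: leading byte 0xF2 = 11110010 → 4-byte char #6 = F2 9E B7 89.
Leading byte 0xF2 = 11110010 matches 11110xxx → 4-byte sequence.
Byte 1: 0xF2 = 11110010, payload 010 (3 bits).
Byte 2: 0x9E = 10011110 (10xxxxxx ✓), payload 011110.
Byte 3: 0xB7 = 10110111 (10xxxxxx ✓), payload 110111.
Byte 4: 0x89 = 10001001 (10xxxxxx ✓), payload 001001.
Concatenate: 010011110110111001001 = 0x9EDC9 (21 bits → U+9EDC9).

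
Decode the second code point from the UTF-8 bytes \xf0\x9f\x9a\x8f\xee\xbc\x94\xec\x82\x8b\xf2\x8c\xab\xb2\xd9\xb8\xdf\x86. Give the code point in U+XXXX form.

U+EF14

Offset 0: leading byte 0xF0 = 11110000 → 4-byte char #1 = F0 9F 9A 8F.
Offset 4: leading byte 0xEE = 11101110 → 3-byte char #2 = EE BC 94.
Leading byte 0xEE = 11101110 matches 1110xxxx → 3-byte sequence.
Byte 1: 0xEE = 11101110, payload 1110 (4 bits).
Byte 2: 0xBC = 10111100 (10xxxxxx ✓), payload 111100.
Byte 3: 0x94 = 10010100 (10xxxxxx ✓), payload 010100.
Concatenate: 1110111100010100 = 0xEF14 (16 bits → U+EF14).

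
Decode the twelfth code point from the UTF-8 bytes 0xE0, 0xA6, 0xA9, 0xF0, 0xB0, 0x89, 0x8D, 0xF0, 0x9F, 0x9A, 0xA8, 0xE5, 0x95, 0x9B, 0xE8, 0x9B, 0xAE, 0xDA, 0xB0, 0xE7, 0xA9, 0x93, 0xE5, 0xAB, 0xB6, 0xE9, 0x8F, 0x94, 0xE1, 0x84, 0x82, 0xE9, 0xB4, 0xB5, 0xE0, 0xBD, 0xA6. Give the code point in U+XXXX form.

U+0F66

Offset 0: leading byte 0xE0 = 11100000 → 3-byte char #1 = E0 A6 A9.
Offset 3: leading byte 0xF0 = 11110000 → 4-byte char #2 = F0 B0 89 8D.
Offset 7: leading byte 0xF0 = 11110000 → 4-byte char #3 = F0 9F 9A A8.
Offset 11: leading byte 0xE5 = 11100101 → 3-byte char #4 = E5 95 9B.
Offset 14: leading byte 0xE8 = 11101000 → 3-byte char #5 = E8 9B AE.
Offset 17: leading byte 0xDA = 11011010 → 2-byte char #6 = DA B0.
Offset 19: leading byte 0xE7 = 11100111 → 3-byte char #7 = E7 A9 93.
Offset 22: leading byte 0xE5 = 11100101 → 3-byte char #8 = E5 AB B6.
Offset 25: leading byte 0xE9 = 11101001 → 3-byte char #9 = E9 8F 94.
Offset 28: leading byte 0xE1 = 11100001 → 3-byte char #10 = E1 84 82.
Offset 31: leading byte 0xE9 = 11101001 → 3-byte char #11 = E9 B4 B5.
Offset 34: leading byte 0xE0 = 11100000 → 3-byte char #12 = E0 BD A6.
Leading byte 0xE0 = 11100000 matches 1110xxxx → 3-byte sequence.
Byte 1: 0xE0 = 11100000, payload 0000 (4 bits).
Byte 2: 0xBD = 10111101 (10xxxxxx ✓), payload 111101.
Byte 3: 0xA6 = 10100110 (10xxxxxx ✓), payload 100110.
Concatenate: 0000111101100110 = 0xF66 (16 bits → U+0F66).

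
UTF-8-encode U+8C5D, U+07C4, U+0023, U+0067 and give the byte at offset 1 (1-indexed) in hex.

0xE8

1-indexed offset 1 is 0-indexed offset 0.
U+8C5D → 3-byte form E8 B1 9D at offsets 0–2.
Offset 0 falls in char 1's range; it's byte 1 of E8 B1 9D = 0xE8.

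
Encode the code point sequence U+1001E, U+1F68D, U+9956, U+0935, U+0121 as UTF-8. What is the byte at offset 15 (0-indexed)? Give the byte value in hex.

U+1001E → 4-byte form F0 90 80 9E at offsets 0–3.
U+1F68D → 4-byte form F0 9F 9A 8D at offsets 4–7.
U+9956 → 3-byte form E9 A5 96 at offsets 8–10.
U+0935 → 3-byte form E0 A4 B5 at offsets 11–13.
U+0121 → 2-byte form C4 A1 at offsets 14–15.
Offset 15 falls in char 5's range; it's byte 2 of C4 A1 = 0xA1.

0xA1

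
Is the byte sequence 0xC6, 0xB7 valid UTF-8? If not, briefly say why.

valid

Leading byte 0xC6 = 11000110 → 2-byte form.
Continuation bytes 0xB7=10110111 all match 10xxxxxx.
Decoded value 0x1B7 is ≥ 0x80 (shortest form) and not a surrogate.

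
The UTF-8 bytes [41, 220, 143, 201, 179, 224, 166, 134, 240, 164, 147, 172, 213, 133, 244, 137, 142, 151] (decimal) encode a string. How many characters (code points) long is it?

Byte at offset 0: 0x29 = 00101001 → 1-byte char (#1). Advance 1.
Byte at offset 1: 0xDC = 11011100 → 2-byte char (#2). Advance 2.
Byte at offset 3: 0xC9 = 11001001 → 2-byte char (#3). Advance 2.
Byte at offset 5: 0xE0 = 11100000 → 3-byte char (#4). Advance 3.
Byte at offset 8: 0xF0 = 11110000 → 4-byte char (#5). Advance 4.
Byte at offset 12: 0xD5 = 11010101 → 2-byte char (#6). Advance 2.
Byte at offset 14: 0xF4 = 11110100 → 4-byte char (#7). Advance 4.
Reached end at offset 18 after 7 code points.

7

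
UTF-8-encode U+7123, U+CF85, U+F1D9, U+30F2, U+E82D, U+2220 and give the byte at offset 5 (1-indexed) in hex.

0xBE

1-indexed offset 5 is 0-indexed offset 4.
U+7123 → 3-byte form E7 84 A3 at offsets 0–2.
U+CF85 → 3-byte form EC BE 85 at offsets 3–5.
Offset 4 falls in char 2's range; it's byte 2 of EC BE 85 = 0xBE.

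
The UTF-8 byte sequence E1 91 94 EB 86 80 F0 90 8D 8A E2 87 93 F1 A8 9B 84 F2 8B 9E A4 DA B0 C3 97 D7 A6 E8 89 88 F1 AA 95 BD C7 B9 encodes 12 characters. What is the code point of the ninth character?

Offset 0: leading byte 0xE1 = 11100001 → 3-byte char #1 = E1 91 94.
Offset 3: leading byte 0xEB = 11101011 → 3-byte char #2 = EB 86 80.
Offset 6: leading byte 0xF0 = 11110000 → 4-byte char #3 = F0 90 8D 8A.
Offset 10: leading byte 0xE2 = 11100010 → 3-byte char #4 = E2 87 93.
Offset 13: leading byte 0xF1 = 11110001 → 4-byte char #5 = F1 A8 9B 84.
Offset 17: leading byte 0xF2 = 11110010 → 4-byte char #6 = F2 8B 9E A4.
Offset 21: leading byte 0xDA = 11011010 → 2-byte char #7 = DA B0.
Offset 23: leading byte 0xC3 = 11000011 → 2-byte char #8 = C3 97.
Offset 25: leading byte 0xD7 = 11010111 → 2-byte char #9 = D7 A6.
Leading byte 0xD7 = 11010111 matches 110xxxxx → 2-byte sequence.
Byte 1: 0xD7 = 11010111, payload 10111 (5 bits).
Byte 2: 0xA6 = 10100110 (10xxxxxx ✓), payload 100110.
Concatenate: 10111100110 = 0x5E6 (11 bits → U+05E6).

U+05E6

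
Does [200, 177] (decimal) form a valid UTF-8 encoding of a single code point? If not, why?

valid

Leading byte 0xC8 = 11001000 → 2-byte form.
Continuation bytes 0xB1=10110001 all match 10xxxxxx.
Decoded value 0x231 is ≥ 0x80 (shortest form) and not a surrogate.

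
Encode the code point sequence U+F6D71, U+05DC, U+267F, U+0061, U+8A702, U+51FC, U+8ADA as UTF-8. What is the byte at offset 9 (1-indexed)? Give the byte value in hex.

1-indexed offset 9 is 0-indexed offset 8.
U+F6D71 → 4-byte form F3 B6 B5 B1 at offsets 0–3.
U+05DC → 2-byte form D7 9C at offsets 4–5.
U+267F → 3-byte form E2 99 BF at offsets 6–8.
Offset 8 falls in char 3's range; it's byte 3 of E2 99 BF = 0xBF.

0xBF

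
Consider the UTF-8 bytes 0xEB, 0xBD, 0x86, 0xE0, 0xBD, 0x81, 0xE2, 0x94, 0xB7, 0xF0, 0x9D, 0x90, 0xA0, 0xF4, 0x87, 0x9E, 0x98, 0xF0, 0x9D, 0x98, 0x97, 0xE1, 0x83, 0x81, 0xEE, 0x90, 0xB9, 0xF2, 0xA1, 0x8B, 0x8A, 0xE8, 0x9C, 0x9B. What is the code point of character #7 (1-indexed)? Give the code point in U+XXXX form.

Offset 0: leading byte 0xEB = 11101011 → 3-byte char #1 = EB BD 86.
Offset 3: leading byte 0xE0 = 11100000 → 3-byte char #2 = E0 BD 81.
Offset 6: leading byte 0xE2 = 11100010 → 3-byte char #3 = E2 94 B7.
Offset 9: leading byte 0xF0 = 11110000 → 4-byte char #4 = F0 9D 90 A0.
Offset 13: leading byte 0xF4 = 11110100 → 4-byte char #5 = F4 87 9E 98.
Offset 17: leading byte 0xF0 = 11110000 → 4-byte char #6 = F0 9D 98 97.
Offset 21: leading byte 0xE1 = 11100001 → 3-byte char #7 = E1 83 81.
Leading byte 0xE1 = 11100001 matches 1110xxxx → 3-byte sequence.
Byte 1: 0xE1 = 11100001, payload 0001 (4 bits).
Byte 2: 0x83 = 10000011 (10xxxxxx ✓), payload 000011.
Byte 3: 0x81 = 10000001 (10xxxxxx ✓), payload 000001.
Concatenate: 0001000011000001 = 0x10C1 (16 bits → U+10C1).

U+10C1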